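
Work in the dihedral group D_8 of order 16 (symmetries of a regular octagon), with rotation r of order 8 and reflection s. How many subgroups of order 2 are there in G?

9

|G| = 16 and 2 | 16, so subgroups of order 2 are possible by Lagrange.
The subgroups of order 2 are: {e, r^2s}; {e, r^3s}; {e, r^4}; {e, r^4s}; … (9 in all).
So G has 9 subgroups of order 2.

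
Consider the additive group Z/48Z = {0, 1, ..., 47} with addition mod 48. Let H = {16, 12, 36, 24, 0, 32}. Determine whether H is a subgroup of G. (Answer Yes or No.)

No

Closure fails: 16 + 36 = 4 ∉ H. So H is not a subgroup.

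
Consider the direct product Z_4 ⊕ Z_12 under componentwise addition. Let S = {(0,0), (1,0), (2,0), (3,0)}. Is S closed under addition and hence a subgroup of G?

Yes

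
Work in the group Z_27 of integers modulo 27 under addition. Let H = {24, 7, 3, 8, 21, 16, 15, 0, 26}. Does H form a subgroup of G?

No

7 ∈ H but its inverse 20 ∉ H, so H is not a subgroup.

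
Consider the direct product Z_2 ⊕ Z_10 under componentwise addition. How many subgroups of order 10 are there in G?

3

|G| = 20 and 10 | 20, so subgroups of order 10 are possible by Lagrange.
The subgroups of order 10 are: {(0,0), (0,1), (0,2), (0,3), (0,4), (0,5), (0,6), (0,7), (0,8), (0,9)}; {(0,0), (0,2), (0,4), (0,6), (0,8), (1,0), (1,2), (1,4), (1,6), (1,8)}; {(0,0), (0,2), (0,4), (0,6), (0,8), (1,1), (1,3), (1,5), (1,7), (1,9)}.
So G has 3 subgroups of order 10.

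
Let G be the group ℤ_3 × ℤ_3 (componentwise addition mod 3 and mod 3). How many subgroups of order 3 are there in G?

4

|G| = 9 and 3 | 9, so subgroups of order 3 are possible by Lagrange.
The subgroups of order 3 are: {(0,0), (0,1), (0,2)}; {(0,0), (1,0), (2,0)}; {(0,0), (1,1), (2,2)}; {(0,0), (1,2), (2,1)}.
So G has 4 subgroups of order 3.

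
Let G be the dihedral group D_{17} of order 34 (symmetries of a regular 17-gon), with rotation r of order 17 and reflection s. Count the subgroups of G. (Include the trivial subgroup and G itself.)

20

|G| = 34, so by Lagrange every subgroup order divides 34. Divisors: 1, 2, 17, 34.
Subgroups by order — order 1: 1; order 2: 17; order 17: 1; order 34: 1.
Total: 1 + 17 + 1 + 1 = 20.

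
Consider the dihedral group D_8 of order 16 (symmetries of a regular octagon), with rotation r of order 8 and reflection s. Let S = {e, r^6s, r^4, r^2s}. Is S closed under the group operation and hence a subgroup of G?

Yes

|S| = 4 divides |G| = 16, consistent with Lagrange.
S contains the identity, every element's inverse is in S, and S is closed under ·: it is a subgroup.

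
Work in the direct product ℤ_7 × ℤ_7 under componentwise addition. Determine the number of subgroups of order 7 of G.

8

|G| = 49 and 7 | 49, so subgroups of order 7 are possible by Lagrange.
The subgroups of order 7 are: {(0,0), (0,1), (0,2), (0,3), (0,4), (0,5), (0,6)}; {(0,0), (1,0), (2,0), (3,0), (4,0), (5,0), (6,0)}; {(0,0), (1,1), (2,2), (3,3), (4,4), (5,5), (6,6)}; {(0,0), (1,2), (2,4), (3,6), (4,1), (5,3), (6,5)}; … (8 in all).
So G has 8 subgroups of order 7.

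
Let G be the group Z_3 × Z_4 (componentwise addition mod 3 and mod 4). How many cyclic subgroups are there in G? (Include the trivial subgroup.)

6

Group the elements of G by the cyclic subgroup they generate; each cyclic subgroup of order d accounts for φ(d) elements.
Cyclic subgroups by order — order 1: 1; order 2: 1; order 3: 1; order 4: 1; order 6: 1; order 12: 1.
Total: 6.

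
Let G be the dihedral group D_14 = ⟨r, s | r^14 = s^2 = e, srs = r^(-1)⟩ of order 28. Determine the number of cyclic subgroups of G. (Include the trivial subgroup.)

18

A cyclic subgroup of order d is generated by each of its φ(d) elements of order d, so the cyclic subgroups of order d number (#elements of order d)/φ(d).
Cyclic subgroups by order — order 1: 1; order 2: 15; order 7: 1; order 14: 1.
Total: 18.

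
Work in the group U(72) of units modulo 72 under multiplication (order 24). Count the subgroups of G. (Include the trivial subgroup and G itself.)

|G| = 24, so by Lagrange every subgroup order divides 24. Divisors: 1, 2, 3, 4, 6, 8, 12, 24.
Subgroups by order — order 1: 1; order 2: 7; order 3: 1; order 4: 7; order 6: 7; order 8: 1; order 12: 7; order 24: 1.
Total: 1 + 7 + 1 + 7 + 7 + 1 + 7 + 1 = 32.

32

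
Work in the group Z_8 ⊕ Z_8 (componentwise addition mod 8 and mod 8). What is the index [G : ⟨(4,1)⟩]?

8

|⟨(4,1)⟩| = 8 and |G| = 64.
By Lagrange, [G : H] = |G|/|H| = 64/8 = 8.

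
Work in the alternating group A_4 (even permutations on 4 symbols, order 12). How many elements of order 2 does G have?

3

The elements of order 2 are: (1 2)(3 4), (1 3)(2 4), (1 4)(2 3).
That's 3.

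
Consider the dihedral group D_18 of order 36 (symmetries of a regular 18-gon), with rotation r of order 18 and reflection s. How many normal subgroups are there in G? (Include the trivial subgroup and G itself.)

G has 45 subgroups. Checking conjugation-invariance by order — order 1: 1/1 normal; order 2: 1/19 normal; order 3: 1/1 normal; order 4: 0/9 normal; order 6: 1/7 normal; order 9: 1/1 normal; order 12: 0/3 normal; order 18: 3/3 normal; order 36: 1/1 normal.
Total normal subgroups: 9.

9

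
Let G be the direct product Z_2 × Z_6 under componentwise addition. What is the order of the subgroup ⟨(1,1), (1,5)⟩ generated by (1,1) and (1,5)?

6

|⟨(1,1)⟩| = 6 and |⟨(1,5)⟩| = 6, so |H| is a multiple of lcm(6, 6) = 6 and divides |G| = 12.
Closing under the operation: H = {(0,0), (0,2), (0,4), (1,1), (1,3), (1,5)}, so |H| = 6.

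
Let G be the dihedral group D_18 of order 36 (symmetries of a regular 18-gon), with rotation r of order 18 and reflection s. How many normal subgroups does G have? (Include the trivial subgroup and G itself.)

G has 45 subgroups. Checking conjugation-invariance by order — order 1: 1/1 normal; order 2: 1/19 normal; order 3: 1/1 normal; order 4: 0/9 normal; order 6: 1/7 normal; order 9: 1/1 normal; order 12: 0/3 normal; order 18: 3/3 normal; order 36: 1/1 normal.
Total normal subgroups: 9.

9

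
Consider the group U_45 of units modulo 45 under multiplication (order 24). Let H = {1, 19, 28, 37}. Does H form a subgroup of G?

|H| = 4 divides |G| = 24, consistent with Lagrange.
H contains the identity, every element's inverse is in H, and H is closed under ·: it is a subgroup.
In fact H = ⟨28⟩.

Yes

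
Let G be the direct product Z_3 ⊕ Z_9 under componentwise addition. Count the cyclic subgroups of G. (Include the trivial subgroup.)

8

Group the elements of G by the cyclic subgroup they generate; each cyclic subgroup of order d accounts for φ(d) elements.
Cyclic subgroups by order — order 1: 1; order 3: 4; order 9: 3.
Total: 8.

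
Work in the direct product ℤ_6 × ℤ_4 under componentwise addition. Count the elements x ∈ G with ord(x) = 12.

8

An element (a,b) has order lcm(ord(a), ord(b)); count pairs with lcm equal to 12.
Enumerating gives 8 such elements.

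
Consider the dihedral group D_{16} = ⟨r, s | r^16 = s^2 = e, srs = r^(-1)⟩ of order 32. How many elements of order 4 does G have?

2

The elements of order 4 are: r^4, r^12.
That's 2.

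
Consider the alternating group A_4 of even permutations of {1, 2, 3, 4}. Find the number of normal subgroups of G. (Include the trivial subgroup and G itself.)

3

G has 10 subgroups. Checking conjugation-invariance by order — order 1: 1/1 normal; order 2: 0/3 normal; order 3: 0/4 normal; order 4: 1/1 normal; order 12: 1/1 normal.
Total normal subgroups: 3.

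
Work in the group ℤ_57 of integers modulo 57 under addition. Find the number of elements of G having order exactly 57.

In a cyclic group of order 57, the number of elements of order d (for d | 57) is φ(d).
φ(57) = 36.

36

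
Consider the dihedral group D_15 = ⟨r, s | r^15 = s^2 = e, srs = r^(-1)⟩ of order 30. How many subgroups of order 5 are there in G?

1

|G| = 30 and 5 | 30, so subgroups of order 5 are possible by Lagrange.
The subgroups of order 5 are: {e, r^3, r^6, r^9, r^12}.
So G has 1 subgroup of order 5.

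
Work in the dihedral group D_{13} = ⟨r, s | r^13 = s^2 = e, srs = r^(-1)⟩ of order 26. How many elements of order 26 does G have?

0

No element of G has order 26 (even though 26 | 26).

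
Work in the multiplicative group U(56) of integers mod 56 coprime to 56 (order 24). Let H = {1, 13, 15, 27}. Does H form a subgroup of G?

|H| = 4 divides |G| = 24, consistent with Lagrange.
H contains the identity, every element's inverse is in H, and H is closed under ·: it is a subgroup.

Yes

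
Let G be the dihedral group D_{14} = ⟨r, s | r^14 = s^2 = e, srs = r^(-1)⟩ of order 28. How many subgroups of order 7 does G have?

|G| = 28 and 7 | 28, so subgroups of order 7 are possible by Lagrange.
The subgroups of order 7 are: {e, r^2, r^4, r^6, r^8, r^10, r^12}.
So G has 1 subgroup of order 7.

1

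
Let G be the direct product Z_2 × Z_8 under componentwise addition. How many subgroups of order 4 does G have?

|G| = 16 and 4 | 16, so subgroups of order 4 are possible by Lagrange.
The subgroups of order 4 are: {(0,0), (0,2), (0,4), (0,6)}; {(0,0), (0,4), (1,0), (1,4)}; {(0,0), (0,4), (1,2), (1,6)}.
So G has 3 subgroups of order 4.

3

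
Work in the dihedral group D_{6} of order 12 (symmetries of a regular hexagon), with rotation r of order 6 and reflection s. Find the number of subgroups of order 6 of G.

|G| = 12 and 6 | 12, so subgroups of order 6 are possible by Lagrange.
The subgroups of order 6 are: {e, r, r^2, r^3, r^4, r^5}; {e, r^2, r^4, s, r^2s, r^4s}; {e, r^2, r^4, rs, r^3s, r^5s}.
So G has 3 subgroups of order 6.

3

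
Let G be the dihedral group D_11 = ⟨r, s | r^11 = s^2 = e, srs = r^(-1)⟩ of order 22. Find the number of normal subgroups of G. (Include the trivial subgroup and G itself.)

3

G has 14 subgroups. Checking conjugation-invariance by order — order 1: 1/1 normal; order 2: 0/11 normal; order 11: 1/1 normal; order 22: 1/1 normal.
Total normal subgroups: 3.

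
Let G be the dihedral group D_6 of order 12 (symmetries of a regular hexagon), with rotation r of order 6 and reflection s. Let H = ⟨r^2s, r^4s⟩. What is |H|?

6

|⟨r^2s⟩| = 2 and |⟨r^4s⟩| = 2, so |H| is a multiple of lcm(2, 2) = 2 and divides |G| = 12.
Closing under the operation: H = {e, r^2, r^4, s, r^2s, r^4s}, so |H| = 6.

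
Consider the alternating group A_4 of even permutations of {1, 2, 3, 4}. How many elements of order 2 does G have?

3

The elements of order 2 are: (1 2)(3 4), (1 3)(2 4), (1 4)(2 3).
That's 3.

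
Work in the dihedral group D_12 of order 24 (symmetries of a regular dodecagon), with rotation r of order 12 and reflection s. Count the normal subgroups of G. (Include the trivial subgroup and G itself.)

G has 34 subgroups. Checking conjugation-invariance by order — order 1: 1/1 normal; order 2: 1/13 normal; order 3: 1/1 normal; order 4: 1/7 normal; order 6: 1/5 normal; order 8: 0/3 normal; order 12: 3/3 normal; order 24: 1/1 normal.
Total normal subgroups: 9.

9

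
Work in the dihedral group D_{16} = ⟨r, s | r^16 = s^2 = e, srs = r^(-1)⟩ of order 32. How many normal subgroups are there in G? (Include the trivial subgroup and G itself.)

8

G has 36 subgroups. Checking conjugation-invariance by order — order 1: 1/1 normal; order 2: 1/17 normal; order 4: 1/9 normal; order 8: 1/5 normal; order 16: 3/3 normal; order 32: 1/1 normal.
Total normal subgroups: 8.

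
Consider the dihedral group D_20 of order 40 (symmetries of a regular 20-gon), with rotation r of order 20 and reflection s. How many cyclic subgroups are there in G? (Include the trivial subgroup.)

26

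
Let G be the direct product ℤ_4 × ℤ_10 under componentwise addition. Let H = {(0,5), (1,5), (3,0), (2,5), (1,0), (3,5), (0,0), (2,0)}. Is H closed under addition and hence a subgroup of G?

|H| = 8 divides |G| = 40, consistent with Lagrange.
H contains the identity, every element's inverse is in H, and H is closed under +: it is a subgroup.

Yes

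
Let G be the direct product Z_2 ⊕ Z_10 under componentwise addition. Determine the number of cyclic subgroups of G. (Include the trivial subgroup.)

8

Group the elements of G by the cyclic subgroup they generate; each cyclic subgroup of order d accounts for φ(d) elements.
Cyclic subgroups by order — order 1: 1; order 2: 3; order 5: 1; order 10: 3.
Total: 8.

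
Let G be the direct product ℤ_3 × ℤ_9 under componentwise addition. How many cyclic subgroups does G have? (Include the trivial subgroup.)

Group the elements of G by the cyclic subgroup they generate; each cyclic subgroup of order d accounts for φ(d) elements.
Cyclic subgroups by order — order 1: 1; order 3: 4; order 9: 3.
Total: 8.

8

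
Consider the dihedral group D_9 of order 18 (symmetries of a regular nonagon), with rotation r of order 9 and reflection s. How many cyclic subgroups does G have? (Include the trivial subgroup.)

12

Each element a generates a cyclic subgroup ⟨a⟩; distinct elements may generate the same one (a cyclic group of order d has φ(d) generators).
Cyclic subgroups by order — order 1: 1; order 2: 9; order 3: 1; order 9: 1.
Total: 12.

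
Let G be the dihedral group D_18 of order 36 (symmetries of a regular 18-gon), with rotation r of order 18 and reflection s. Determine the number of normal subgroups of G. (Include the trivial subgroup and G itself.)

9

G has 45 subgroups. Checking conjugation-invariance by order — order 1: 1/1 normal; order 2: 1/19 normal; order 3: 1/1 normal; order 4: 0/9 normal; order 6: 1/7 normal; order 9: 1/1 normal; order 12: 0/3 normal; order 18: 3/3 normal; order 36: 1/1 normal.
Total normal subgroups: 9.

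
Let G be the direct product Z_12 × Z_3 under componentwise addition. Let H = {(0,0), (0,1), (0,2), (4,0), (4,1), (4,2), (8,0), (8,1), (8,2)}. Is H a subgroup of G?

|H| = 9 divides |G| = 36, consistent with Lagrange.
H contains the identity, every element's inverse is in H, and H is closed under +: it is a subgroup.

Yes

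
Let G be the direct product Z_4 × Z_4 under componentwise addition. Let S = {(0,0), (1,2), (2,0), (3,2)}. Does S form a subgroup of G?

Yes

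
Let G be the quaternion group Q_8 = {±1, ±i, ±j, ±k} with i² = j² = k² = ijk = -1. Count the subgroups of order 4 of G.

3

|G| = 8 and 4 | 8, so subgroups of order 4 are possible by Lagrange.
The subgroups of order 4 are: {1, -1, i, -i}; {1, -1, j, -j}; {1, -1, k, -k}.
So G has 3 subgroups of order 4.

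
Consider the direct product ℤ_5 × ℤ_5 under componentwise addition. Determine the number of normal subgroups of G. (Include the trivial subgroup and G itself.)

8

G is abelian, so every subgroup is normal.
G has 8 subgroups in total, hence 8 normal subgroups.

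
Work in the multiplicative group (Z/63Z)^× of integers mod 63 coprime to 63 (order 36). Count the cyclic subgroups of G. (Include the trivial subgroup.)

20

A cyclic subgroup of order d is generated by each of its φ(d) elements of order d, so the cyclic subgroups of order d number (#elements of order d)/φ(d).
Cyclic subgroups by order — order 1: 1; order 2: 3; order 3: 4; order 6: 12.
Total: 20.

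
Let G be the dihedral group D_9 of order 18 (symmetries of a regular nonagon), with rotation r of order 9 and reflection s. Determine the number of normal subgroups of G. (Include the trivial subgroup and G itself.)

G has 16 subgroups. Checking conjugation-invariance by order — order 1: 1/1 normal; order 2: 0/9 normal; order 3: 1/1 normal; order 6: 0/3 normal; order 9: 1/1 normal; order 18: 1/1 normal.
Total normal subgroups: 4.

4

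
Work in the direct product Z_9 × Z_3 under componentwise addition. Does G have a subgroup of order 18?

No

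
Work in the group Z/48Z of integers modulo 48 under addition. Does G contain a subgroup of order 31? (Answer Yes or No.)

31 does not divide |G| = 48, so by Lagrange no subgroup of order 31 exists.

No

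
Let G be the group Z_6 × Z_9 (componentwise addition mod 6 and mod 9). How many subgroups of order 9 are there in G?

|G| = 54 and 9 | 54, so subgroups of order 9 are possible by Lagrange.
The subgroups of order 9 are: {(0,0), (0,1), (0,2), (0,3), (0,4), (0,5), (0,6), (0,7), (0,8)}; {(0,0), (0,3), (0,6), (2,0), (2,3), (2,6), (4,0), (4,3), (4,6)}; {(0,0), (0,3), (0,6), (2,1), (2,4), (2,7), (4,2), (4,5), (4,8)}; {(0,0), (0,3), (0,6), (2,2), (2,5), (2,8), (4,1), (4,4), (4,7)}.
So G has 4 subgroups of order 9.

4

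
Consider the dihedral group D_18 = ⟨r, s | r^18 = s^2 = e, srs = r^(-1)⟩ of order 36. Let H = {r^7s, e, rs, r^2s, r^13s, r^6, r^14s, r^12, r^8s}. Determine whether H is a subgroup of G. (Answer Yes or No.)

Closure fails: r^7s · r^2s = r^5 ∉ H. So H is not a subgroup.

No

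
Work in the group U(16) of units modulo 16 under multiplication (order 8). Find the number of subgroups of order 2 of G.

|G| = 8 and 2 | 8, so subgroups of order 2 are possible by Lagrange.
The subgroups of order 2 are: {1, 15}; {1, 7}; {1, 9}.
So G has 3 subgroups of order 2.

3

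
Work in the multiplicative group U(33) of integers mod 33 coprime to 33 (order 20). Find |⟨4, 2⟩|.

|⟨4⟩| = 5 and |⟨2⟩| = 10, so |H| is a multiple of lcm(5, 10) = 10 and divides |G| = 20.
Closing under the operation: H = {1, 2, 4, 8, 16, 17, 25, 29, 31, 32}, so |H| = 10.

10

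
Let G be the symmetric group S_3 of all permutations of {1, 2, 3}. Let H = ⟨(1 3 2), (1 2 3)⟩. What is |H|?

|⟨(1 3 2)⟩| = 3 and |⟨(1 2 3)⟩| = 3, so |H| is a multiple of lcm(3, 3) = 3 and divides |G| = 6.
Closing under the operation: H = {e, (1 2 3), (1 3 2)}, so |H| = 3.

3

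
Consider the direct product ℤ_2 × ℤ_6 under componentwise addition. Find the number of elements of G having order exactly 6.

An element (a,b) has order lcm(ord(a), ord(b)); count pairs with lcm equal to 6.
Enumerating gives 6 such elements.

6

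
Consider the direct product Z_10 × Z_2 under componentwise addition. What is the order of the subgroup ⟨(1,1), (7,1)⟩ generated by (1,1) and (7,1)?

10

|⟨(1,1)⟩| = 10 and |⟨(7,1)⟩| = 10, so |H| is a multiple of lcm(10, 10) = 10 and divides |G| = 20.
Closing under the operation: H = {(0,0), (1,1), (2,0), (3,1), (4,0), (5,1), (6,0), (7,1), (8,0), (9,1)}, so |H| = 10.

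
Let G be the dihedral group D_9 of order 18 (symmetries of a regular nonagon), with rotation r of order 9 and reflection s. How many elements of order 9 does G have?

6

The elements of order 9 are: r, r^2, r^4, r^5, r^7, r^8.
That's 6.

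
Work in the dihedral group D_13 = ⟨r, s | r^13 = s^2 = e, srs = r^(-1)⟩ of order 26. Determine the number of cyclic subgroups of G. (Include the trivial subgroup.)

A cyclic subgroup of order d is generated by each of its φ(d) elements of order d, so the cyclic subgroups of order d number (#elements of order d)/φ(d).
Cyclic subgroups by order — order 1: 1; order 2: 13; order 13: 1.
Total: 15.

15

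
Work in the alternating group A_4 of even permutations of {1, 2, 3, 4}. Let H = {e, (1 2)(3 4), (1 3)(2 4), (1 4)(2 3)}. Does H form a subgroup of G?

Yes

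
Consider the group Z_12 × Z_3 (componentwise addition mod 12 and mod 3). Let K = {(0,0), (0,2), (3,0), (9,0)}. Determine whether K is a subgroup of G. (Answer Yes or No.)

(0,2) ∈ K but its inverse (0,1) ∉ K, so K is not a subgroup.

No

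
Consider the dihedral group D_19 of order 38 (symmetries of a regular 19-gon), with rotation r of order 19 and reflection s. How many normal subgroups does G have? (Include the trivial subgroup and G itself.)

G has 22 subgroups. Checking conjugation-invariance by order — order 1: 1/1 normal; order 2: 0/19 normal; order 19: 1/1 normal; order 38: 1/1 normal.
Total normal subgroups: 3.

3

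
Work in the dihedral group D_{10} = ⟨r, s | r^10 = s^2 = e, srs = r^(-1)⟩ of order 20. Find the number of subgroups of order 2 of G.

|G| = 20 and 2 | 20, so subgroups of order 2 are possible by Lagrange.
The subgroups of order 2 are: {e, r^2s}; {e, r^3s}; {e, r^4s}; {e, r^5}; … (11 in all).
So G has 11 subgroups of order 2.

11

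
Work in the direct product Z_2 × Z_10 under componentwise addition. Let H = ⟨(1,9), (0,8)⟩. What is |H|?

|⟨(1,9)⟩| = 10 and |⟨(0,8)⟩| = 5, so |H| is a multiple of lcm(10, 5) = 10 and divides |G| = 20.
Closing under the operation: H = {(0,0), (0,2), (0,4), (0,6), (0,8), (1,1), (1,3), (1,5), (1,7), (1,9)}, so |H| = 10.

10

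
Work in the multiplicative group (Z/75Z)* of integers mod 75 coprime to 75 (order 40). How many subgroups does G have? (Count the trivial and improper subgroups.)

|G| = 40, so by Lagrange every subgroup order divides 40. Divisors: 1, 2, 4, 5, 8, 10, 20, 40.
Subgroups by order — order 1: 1; order 2: 3; order 4: 3; order 5: 1; order 8: 1; order 10: 3; order 20: 3; order 40: 1.
Total: 1 + 3 + 3 + 1 + 1 + 3 + 3 + 1 = 16.

16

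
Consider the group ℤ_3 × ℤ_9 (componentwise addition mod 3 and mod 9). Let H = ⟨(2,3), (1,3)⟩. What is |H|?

|⟨(2,3)⟩| = 3 and |⟨(1,3)⟩| = 3, so |H| is a multiple of lcm(3, 3) = 3 and divides |G| = 27.
Closing under the operation: H = {(0,0), (0,3), (0,6), (1,0), (1,3), (1,6), (2,0), (2,3), (2,6)}, so |H| = 9.

9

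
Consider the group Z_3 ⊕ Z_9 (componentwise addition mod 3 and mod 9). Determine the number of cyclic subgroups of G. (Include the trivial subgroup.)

Group the elements of G by the cyclic subgroup they generate; each cyclic subgroup of order d accounts for φ(d) elements.
Cyclic subgroups by order — order 1: 1; order 3: 4; order 9: 3.
Total: 8.

8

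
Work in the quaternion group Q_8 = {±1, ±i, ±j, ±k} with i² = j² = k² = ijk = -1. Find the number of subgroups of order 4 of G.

3

|G| = 8 and 4 | 8, so subgroups of order 4 are possible by Lagrange.
The subgroups of order 4 are: {1, -1, i, -i}; {1, -1, j, -j}; {1, -1, k, -k}.
So G has 3 subgroups of order 4.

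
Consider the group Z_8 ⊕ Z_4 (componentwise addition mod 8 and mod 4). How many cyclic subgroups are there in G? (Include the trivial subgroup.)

Each element a generates a cyclic subgroup ⟨a⟩; distinct elements may generate the same one (a cyclic group of order d has φ(d) generators).
Cyclic subgroups by order — order 1: 1; order 2: 3; order 4: 6; order 8: 4.
Total: 14.

14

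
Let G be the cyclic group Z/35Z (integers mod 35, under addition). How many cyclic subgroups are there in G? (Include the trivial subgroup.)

Each element a generates a cyclic subgroup ⟨a⟩; distinct elements may generate the same one (a cyclic group of order d has φ(d) generators).
Cyclic subgroups by order — order 1: 1; order 5: 1; order 7: 1; order 35: 1.
Total: 4.

4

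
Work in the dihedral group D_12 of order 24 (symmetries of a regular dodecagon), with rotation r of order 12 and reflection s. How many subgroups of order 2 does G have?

13

|G| = 24 and 2 | 24, so subgroups of order 2 are possible by Lagrange.
The subgroups of order 2 are: {e, r^10s}; {e, r^11s}; {e, r^2s}; {e, r^3s}; … (13 in all).
So G has 13 subgroups of order 2.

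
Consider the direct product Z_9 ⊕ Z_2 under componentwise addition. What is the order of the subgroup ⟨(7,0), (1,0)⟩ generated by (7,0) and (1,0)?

|⟨(7,0)⟩| = 9 and |⟨(1,0)⟩| = 9, so |H| is a multiple of lcm(9, 9) = 9 and divides |G| = 18.
Closing under the operation: H = {(0,0), (1,0), (2,0), (3,0), (4,0), (5,0), (6,0), (7,0), (8,0)}, so |H| = 9.

9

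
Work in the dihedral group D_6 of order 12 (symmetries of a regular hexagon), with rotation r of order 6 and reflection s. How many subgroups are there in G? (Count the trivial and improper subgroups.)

16

|G| = 12, so by Lagrange every subgroup order divides 12. Divisors: 1, 2, 3, 4, 6, 12.
Subgroups by order — order 1: 1; order 2: 7; order 3: 1; order 4: 3; order 6: 3; order 12: 1.
Total: 1 + 7 + 1 + 3 + 3 + 1 = 16.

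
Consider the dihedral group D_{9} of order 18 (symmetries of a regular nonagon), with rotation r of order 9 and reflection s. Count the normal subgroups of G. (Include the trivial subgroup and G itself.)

G has 16 subgroups. Checking conjugation-invariance by order — order 1: 1/1 normal; order 2: 0/9 normal; order 3: 1/1 normal; order 6: 0/3 normal; order 9: 1/1 normal; order 18: 1/1 normal.
Total normal subgroups: 4.

4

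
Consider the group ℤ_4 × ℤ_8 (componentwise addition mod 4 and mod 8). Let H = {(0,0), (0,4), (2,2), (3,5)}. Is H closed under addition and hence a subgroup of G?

No

(2,2) ∈ H but its inverse (2,6) ∉ H, so H is not a subgroup.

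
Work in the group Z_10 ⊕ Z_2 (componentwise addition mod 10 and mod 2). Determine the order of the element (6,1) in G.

The order of (6,1) in Z_10 × Z_2 is lcm(ord(6) in Z_10, ord(1) in Z_2).
ord(6) = 5 and ord(1) = 2, so |⟨(6,1)⟩| = lcm(5, 2) = 10.

10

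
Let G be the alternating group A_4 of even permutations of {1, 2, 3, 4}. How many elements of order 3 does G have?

The elements of order 3 are: (2 3 4), (2 4 3), (1 2 3), (1 2 4), (1 3 2), (1 3 4), (1 4 2), (1 4 3).
That's 8.

8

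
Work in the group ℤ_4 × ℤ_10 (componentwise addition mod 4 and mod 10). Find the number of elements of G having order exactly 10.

An element (a,b) has order lcm(ord(a), ord(b)); count pairs with lcm equal to 10.
Enumerating gives 12 such elements.

12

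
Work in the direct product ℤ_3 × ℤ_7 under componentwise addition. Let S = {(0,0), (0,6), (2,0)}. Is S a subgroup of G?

No

(2,0) ∈ S but its inverse (1,0) ∉ S, so S is not a subgroup.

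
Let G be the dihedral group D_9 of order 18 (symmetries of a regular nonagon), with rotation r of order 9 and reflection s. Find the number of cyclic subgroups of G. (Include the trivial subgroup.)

Each element a generates a cyclic subgroup ⟨a⟩; distinct elements may generate the same one (a cyclic group of order d has φ(d) generators).
Cyclic subgroups by order — order 1: 1; order 2: 9; order 3: 1; order 9: 1.
Total: 12.

12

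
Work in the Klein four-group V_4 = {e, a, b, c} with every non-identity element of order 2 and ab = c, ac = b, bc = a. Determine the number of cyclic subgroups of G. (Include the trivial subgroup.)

4

A cyclic subgroup of order d is generated by each of its φ(d) elements of order d, so the cyclic subgroups of order d number (#elements of order d)/φ(d).
Cyclic subgroups by order — order 1: 1; order 2: 3.
Total: 4.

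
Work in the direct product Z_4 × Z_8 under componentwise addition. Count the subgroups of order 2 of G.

|G| = 32 and 2 | 32, so subgroups of order 2 are possible by Lagrange.
The subgroups of order 2 are: {(0,0), (0,4)}; {(0,0), (2,0)}; {(0,0), (2,4)}.
So G has 3 subgroups of order 2.

3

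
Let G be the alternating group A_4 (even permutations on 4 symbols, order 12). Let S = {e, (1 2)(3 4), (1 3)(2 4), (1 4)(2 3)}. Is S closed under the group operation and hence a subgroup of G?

Yes

|S| = 4 divides |G| = 12, consistent with Lagrange.
S contains the identity, every element's inverse is in S, and S is closed under ∘: it is a subgroup.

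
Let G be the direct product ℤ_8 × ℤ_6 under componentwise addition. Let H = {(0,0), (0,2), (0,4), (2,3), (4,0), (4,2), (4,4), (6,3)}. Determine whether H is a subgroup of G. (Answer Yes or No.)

No

Closure fails: (4,4) + (2,3) = (6,1) ∉ H. So H is not a subgroup.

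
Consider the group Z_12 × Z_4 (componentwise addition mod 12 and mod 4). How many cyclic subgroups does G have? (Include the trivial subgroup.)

20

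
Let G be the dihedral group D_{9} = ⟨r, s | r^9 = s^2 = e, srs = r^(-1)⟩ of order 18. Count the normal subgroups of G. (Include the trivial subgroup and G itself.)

4

G has 16 subgroups. Checking conjugation-invariance by order — order 1: 1/1 normal; order 2: 0/9 normal; order 3: 1/1 normal; order 6: 0/3 normal; order 9: 1/1 normal; order 18: 1/1 normal.
Total normal subgroups: 4.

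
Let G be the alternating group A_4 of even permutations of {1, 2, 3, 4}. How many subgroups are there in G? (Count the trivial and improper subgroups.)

|G| = 12, so by Lagrange every subgroup order divides 12. Divisors: 1, 2, 3, 4, 6, 12.
Subgroups by order — order 1: 1; order 2: 3; order 3: 4; order 4: 1; order 6: 0; order 12: 1.
Total: 1 + 3 + 4 + 1 + 0 + 1 = 10.

10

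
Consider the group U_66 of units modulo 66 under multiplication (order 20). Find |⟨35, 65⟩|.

10

|⟨35⟩| = 10 and |⟨65⟩| = 2, so |H| is a multiple of lcm(10, 2) = 10 and divides |G| = 20.
Closing under the operation: H = {1, 17, 25, 29, 31, 35, 37, 41, 49, 65}, so |H| = 10.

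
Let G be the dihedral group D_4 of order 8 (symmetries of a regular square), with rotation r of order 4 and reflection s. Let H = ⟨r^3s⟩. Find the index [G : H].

4

|⟨r^3s⟩| = 2 and |G| = 8.
By Lagrange, [G : H] = |G|/|H| = 8/2 = 4.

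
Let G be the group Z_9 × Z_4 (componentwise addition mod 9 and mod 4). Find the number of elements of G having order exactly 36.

12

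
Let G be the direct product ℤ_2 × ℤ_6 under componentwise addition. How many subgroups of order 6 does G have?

3

|G| = 12 and 6 | 12, so subgroups of order 6 are possible by Lagrange.
The subgroups of order 6 are: {(0,0), (0,1), (0,2), (0,3), (0,4), (0,5)}; {(0,0), (0,2), (0,4), (1,0), (1,2), (1,4)}; {(0,0), (0,2), (0,4), (1,1), (1,3), (1,5)}.
So G has 3 subgroups of order 6.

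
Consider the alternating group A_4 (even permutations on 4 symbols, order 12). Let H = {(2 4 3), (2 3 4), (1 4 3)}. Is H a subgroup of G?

The identity e ∉ H, so H is not a subgroup.

No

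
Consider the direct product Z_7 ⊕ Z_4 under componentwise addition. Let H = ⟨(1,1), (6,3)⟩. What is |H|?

|⟨(1,1)⟩| = 28 and |⟨(6,3)⟩| = 28, so |H| is a multiple of lcm(28, 28) = 28 and divides |G| = 28.
Closing {(1,1), (6,3)} under the group operation gives all of G, so |H| = 28.

28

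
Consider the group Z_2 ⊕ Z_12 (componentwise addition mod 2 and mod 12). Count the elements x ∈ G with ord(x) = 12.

8

An element (a,b) has order lcm(ord(a), ord(b)); count pairs with lcm equal to 12.
Enumerating gives 8 such elements.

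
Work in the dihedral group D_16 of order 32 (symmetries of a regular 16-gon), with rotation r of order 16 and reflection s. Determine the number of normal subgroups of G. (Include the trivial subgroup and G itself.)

8

G has 36 subgroups. Checking conjugation-invariance by order — order 1: 1/1 normal; order 2: 1/17 normal; order 4: 1/9 normal; order 8: 1/5 normal; order 16: 3/3 normal; order 32: 1/1 normal.
Total normal subgroups: 8.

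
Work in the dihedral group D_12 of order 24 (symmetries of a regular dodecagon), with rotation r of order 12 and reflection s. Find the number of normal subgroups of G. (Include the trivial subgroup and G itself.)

G has 34 subgroups. Checking conjugation-invariance by order — order 1: 1/1 normal; order 2: 1/13 normal; order 3: 1/1 normal; order 4: 1/7 normal; order 6: 1/5 normal; order 8: 0/3 normal; order 12: 3/3 normal; order 24: 1/1 normal.
Total normal subgroups: 9.

9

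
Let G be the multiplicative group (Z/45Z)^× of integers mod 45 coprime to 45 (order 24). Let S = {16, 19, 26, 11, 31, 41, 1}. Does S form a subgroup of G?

No

|S| = 7 does not divide |G| = 24, so by Lagrange S is not a subgroup.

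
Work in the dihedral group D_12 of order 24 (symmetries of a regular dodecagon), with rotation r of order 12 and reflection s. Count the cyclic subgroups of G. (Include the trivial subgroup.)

18

Group the elements of G by the cyclic subgroup they generate; each cyclic subgroup of order d accounts for φ(d) elements.
Cyclic subgroups by order — order 1: 1; order 2: 13; order 3: 1; order 4: 1; order 6: 1; order 12: 1.
Total: 18.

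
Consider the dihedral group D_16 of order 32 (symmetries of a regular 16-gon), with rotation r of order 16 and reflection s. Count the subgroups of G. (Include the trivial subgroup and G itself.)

36

|G| = 32, so by Lagrange every subgroup order divides 32. Divisors: 1, 2, 4, 8, 16, 32.
Subgroups by order — order 1: 1; order 2: 17; order 4: 9; order 8: 5; order 16: 3; order 32: 1.
Total: 1 + 17 + 9 + 5 + 3 + 1 = 36.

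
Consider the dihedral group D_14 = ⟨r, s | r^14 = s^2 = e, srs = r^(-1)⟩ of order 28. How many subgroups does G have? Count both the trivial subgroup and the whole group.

|G| = 28, so by Lagrange every subgroup order divides 28. Divisors: 1, 2, 4, 7, 14, 28.
Subgroups by order — order 1: 1; order 2: 15; order 4: 7; order 7: 1; order 14: 3; order 28: 1.
Total: 1 + 15 + 7 + 1 + 3 + 1 = 28.

28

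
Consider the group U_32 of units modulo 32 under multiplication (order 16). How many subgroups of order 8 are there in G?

3

|G| = 16 and 8 | 16, so subgroups of order 8 are possible by Lagrange.
The subgroups of order 8 are: {1, 3, 9, 11, 17, 19, 25, 27}; {1, 5, 9, 13, 17, 21, 25, 29}; {1, 7, 9, 15, 17, 23, 25, 31}.
So G has 3 subgroups of order 8.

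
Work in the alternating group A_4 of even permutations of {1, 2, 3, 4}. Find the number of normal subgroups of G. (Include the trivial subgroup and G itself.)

G has 10 subgroups. Checking conjugation-invariance by order — order 1: 1/1 normal; order 2: 0/3 normal; order 3: 0/4 normal; order 4: 1/1 normal; order 12: 1/1 normal.
Total normal subgroups: 3.

3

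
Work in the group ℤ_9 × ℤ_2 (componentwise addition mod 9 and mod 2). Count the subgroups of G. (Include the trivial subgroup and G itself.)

6

|G| = 18, so by Lagrange every subgroup order divides 18. Divisors: 1, 2, 3, 6, 9, 18.
Subgroups by order — order 1: 1; order 2: 1; order 3: 1; order 6: 1; order 9: 1; order 18: 1.
Total: 1 + 1 + 1 + 1 + 1 + 1 = 6.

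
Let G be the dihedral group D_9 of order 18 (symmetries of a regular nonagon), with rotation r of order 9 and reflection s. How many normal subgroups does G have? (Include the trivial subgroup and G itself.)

4

G has 16 subgroups. Checking conjugation-invariance by order — order 1: 1/1 normal; order 2: 0/9 normal; order 3: 1/1 normal; order 6: 0/3 normal; order 9: 1/1 normal; order 18: 1/1 normal.
Total normal subgroups: 4.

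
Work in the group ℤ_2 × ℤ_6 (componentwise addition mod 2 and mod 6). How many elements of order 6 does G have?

An element (a,b) has order lcm(ord(a), ord(b)); count pairs with lcm equal to 6.
Enumerating gives 6 such elements.

6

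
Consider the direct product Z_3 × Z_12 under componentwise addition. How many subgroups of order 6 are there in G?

4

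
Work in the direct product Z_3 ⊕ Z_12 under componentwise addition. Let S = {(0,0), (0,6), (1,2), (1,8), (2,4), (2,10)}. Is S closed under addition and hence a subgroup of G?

|S| = 6 divides |G| = 36, consistent with Lagrange.
S contains the identity, every element's inverse is in S, and S is closed under +: it is a subgroup.
In fact S = ⟨(1,2)⟩.

Yes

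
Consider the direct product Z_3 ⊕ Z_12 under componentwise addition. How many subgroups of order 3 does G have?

4

|G| = 36 and 3 | 36, so subgroups of order 3 are possible by Lagrange.
The subgroups of order 3 are: {(0,0), (0,4), (0,8)}; {(0,0), (1,0), (2,0)}; {(0,0), (1,4), (2,8)}; {(0,0), (1,8), (2,4)}.
So G has 4 subgroups of order 3.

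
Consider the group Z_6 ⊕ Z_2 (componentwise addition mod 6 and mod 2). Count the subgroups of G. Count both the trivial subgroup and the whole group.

|G| = 12, so by Lagrange every subgroup order divides 12. Divisors: 1, 2, 3, 4, 6, 12.
Subgroups by order — order 1: 1; order 2: 3; order 3: 1; order 4: 1; order 6: 3; order 12: 1.
Total: 1 + 3 + 1 + 1 + 3 + 1 = 10.

10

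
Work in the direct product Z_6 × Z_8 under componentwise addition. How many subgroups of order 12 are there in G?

3

|G| = 48 and 12 | 48, so subgroups of order 12 are possible by Lagrange.
The subgroups of order 12 are: {(0,0), (0,2), (0,4), (0,6), (2,0), (2,2), (2,4), (2,6), (4,0), (4,2), (4,4), (4,6)}; {(0,0), (0,4), (1,0), (1,4), (2,0), (2,4), (3,0), (3,4), (4,0), (4,4), (5,0), (5,4)}; {(0,0), (0,4), (1,2), (1,6), (2,0), (2,4), (3,2), (3,6), (4,0), (4,4), (5,2), (5,6)}.
So G has 3 subgroups of order 12.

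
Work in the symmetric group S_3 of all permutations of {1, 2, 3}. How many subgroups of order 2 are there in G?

3

|G| = 6 and 2 | 6, so subgroups of order 2 are possible by Lagrange.
The subgroups of order 2 are: {e, (1 2)}; {e, (1 3)}; {e, (2 3)}.
So G has 3 subgroups of order 2.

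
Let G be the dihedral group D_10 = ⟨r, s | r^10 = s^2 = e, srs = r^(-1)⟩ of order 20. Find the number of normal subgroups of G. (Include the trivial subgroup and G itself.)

7

G has 22 subgroups. Checking conjugation-invariance by order — order 1: 1/1 normal; order 2: 1/11 normal; order 4: 0/5 normal; order 5: 1/1 normal; order 10: 3/3 normal; order 20: 1/1 normal.
Total normal subgroups: 7.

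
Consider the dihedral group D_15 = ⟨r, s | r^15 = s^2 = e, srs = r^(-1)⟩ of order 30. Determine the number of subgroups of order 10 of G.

|G| = 30 and 10 | 30, so subgroups of order 10 are possible by Lagrange.
The subgroups of order 10 are: {e, r^3, r^6, r^9, r^12, rs, r^4s, r^7s, r^10s, r^13s}; {e, r^3, r^6, r^9, r^12, r^2s, r^5s, r^8s, r^11s, r^14s}; {e, r^3, r^6, r^9, r^12, s, r^3s, r^6s, r^9s, r^12s}.
So G has 3 subgroups of order 10.

3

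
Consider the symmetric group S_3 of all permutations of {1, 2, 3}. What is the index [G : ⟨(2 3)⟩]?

3

|⟨(2 3)⟩| = 2 and |G| = 6.
By Lagrange, [G : H] = |G|/|H| = 6/2 = 3.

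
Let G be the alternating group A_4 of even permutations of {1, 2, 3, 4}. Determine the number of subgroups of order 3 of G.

4

|G| = 12 and 3 | 12, so subgroups of order 3 are possible by Lagrange.
The subgroups of order 3 are: {e, (1 2 3), (1 3 2)}; {e, (1 2 4), (1 4 2)}; {e, (1 3 4), (1 4 3)}; {e, (2 3 4), (2 4 3)}.
So G has 4 subgroups of order 3.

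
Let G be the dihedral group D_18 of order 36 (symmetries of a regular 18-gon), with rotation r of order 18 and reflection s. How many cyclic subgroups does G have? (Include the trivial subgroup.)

24

Each element a generates a cyclic subgroup ⟨a⟩; distinct elements may generate the same one (a cyclic group of order d has φ(d) generators).
Cyclic subgroups by order — order 1: 1; order 2: 19; order 3: 1; order 6: 1; order 9: 1; order 18: 1.
Total: 24.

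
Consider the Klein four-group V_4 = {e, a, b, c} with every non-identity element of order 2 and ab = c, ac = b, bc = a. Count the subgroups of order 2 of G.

|G| = 4 and 2 | 4, so subgroups of order 2 are possible by Lagrange.
The subgroups of order 2 are: {e, a}; {e, b}; {e, c}.
So G has 3 subgroups of order 2.

3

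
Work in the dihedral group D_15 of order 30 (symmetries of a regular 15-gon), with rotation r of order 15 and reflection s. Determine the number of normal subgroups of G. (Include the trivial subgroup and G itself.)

G has 28 subgroups. Checking conjugation-invariance by order — order 1: 1/1 normal; order 2: 0/15 normal; order 3: 1/1 normal; order 5: 1/1 normal; order 6: 0/5 normal; order 10: 0/3 normal; order 15: 1/1 normal; order 30: 1/1 normal.
Total normal subgroups: 5.

5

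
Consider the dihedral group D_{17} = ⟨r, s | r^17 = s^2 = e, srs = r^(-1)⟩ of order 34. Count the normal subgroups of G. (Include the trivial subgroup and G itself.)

G has 20 subgroups. Checking conjugation-invariance by order — order 1: 1/1 normal; order 2: 0/17 normal; order 17: 1/1 normal; order 34: 1/1 normal.
Total normal subgroups: 3.

3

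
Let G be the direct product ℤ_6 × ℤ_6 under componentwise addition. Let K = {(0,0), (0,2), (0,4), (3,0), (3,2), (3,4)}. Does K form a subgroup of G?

|K| = 6 divides |G| = 36, consistent with Lagrange.
K contains the identity, every element's inverse is in K, and K is closed under +: it is a subgroup.
In fact K = ⟨(3,4)⟩.

Yes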